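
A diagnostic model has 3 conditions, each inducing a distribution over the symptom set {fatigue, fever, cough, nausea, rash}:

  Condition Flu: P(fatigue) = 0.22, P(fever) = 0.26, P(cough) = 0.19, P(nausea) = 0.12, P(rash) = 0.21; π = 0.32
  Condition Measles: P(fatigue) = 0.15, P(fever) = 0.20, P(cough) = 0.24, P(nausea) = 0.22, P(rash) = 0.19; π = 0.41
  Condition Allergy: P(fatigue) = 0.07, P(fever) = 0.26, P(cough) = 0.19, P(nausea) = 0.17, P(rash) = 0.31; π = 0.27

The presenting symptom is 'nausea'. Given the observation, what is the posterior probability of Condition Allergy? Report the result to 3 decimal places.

0.263

The responsibility of component k is w_k f_k(x) divided by Σ_j w_j f_j(x).
Evaluate each component's likelihood at the observed value:
  f_Flu = 0.12
  f_Measles = 0.22
  f_Allergy = 0.17
Multiply by the mixture weights:
  w_Flu·f_Flu = 0.32 × 0.12 = 0.0384
  w_Measles·f_Measles = 0.41 × 0.22 = 0.0902
  w_Allergy·f_Allergy = 0.27 × 0.17 = 0.0459
Normaliser: 0.0384 + 0.0902 + 0.0459 = 0.1745
Responsibility of Condition Allergy: 0.0459 / 0.1745 ≈ 0.263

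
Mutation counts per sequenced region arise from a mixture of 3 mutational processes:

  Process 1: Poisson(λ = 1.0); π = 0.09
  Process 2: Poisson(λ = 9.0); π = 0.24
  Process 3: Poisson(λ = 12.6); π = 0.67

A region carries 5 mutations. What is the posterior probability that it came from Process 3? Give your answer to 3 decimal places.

0.287

By Bayes' theorem, P(k | x) = P(Z=k) f_k(x) / Σ_j P(Z=j) f_j(x).
Evaluate each component's likelihood at the observed value:
  L_1 = 0.00306566
  L_2 = 0.0607269
  L_3 = 0.00892403
Weight by the priors:
  P(Z=1)·L_1 = 0.09 × 0.00306566 = 0.00027591
  P(Z=2)·L_2 = 0.24 × 0.0607269 = 0.0145745
  P(Z=3)·L_3 = 0.67 × 0.00892403 = 0.0059791
Denominator: 0.00027591 + 0.0145745 + 0.0059791 = 0.0208295
Responsibility of Process 3: 0.0059791 / 0.0208295 ≈ 0.287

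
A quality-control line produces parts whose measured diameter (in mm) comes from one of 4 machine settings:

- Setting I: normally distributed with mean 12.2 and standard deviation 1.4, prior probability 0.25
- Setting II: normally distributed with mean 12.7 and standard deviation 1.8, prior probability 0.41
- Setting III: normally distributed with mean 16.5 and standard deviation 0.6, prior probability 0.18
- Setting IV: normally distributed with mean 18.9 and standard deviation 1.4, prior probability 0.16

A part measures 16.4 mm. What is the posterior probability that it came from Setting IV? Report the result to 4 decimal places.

Posterior ∝ prior × likelihood, so P(k | x) ∝ w_k f_k(x); normalise over all components.
Normal densities:
  p_I = 0.00316561
  p_II = 0.0267993
  p_III = 0.655733
  p_IV = 0.057856
Prior × likelihood for each component:
  w_I·p_I = 0.25 × 0.00316561 = 0.000791402
  w_II·p_II = 0.41 × 0.0267993 = 0.0109877
  w_III·p_III = 0.18 × 0.655733 = 0.118032
  w_IV·p_IV = 0.16 × 0.057856 = 0.00925696
Denominator: 0.000791402 + 0.0109877 + 0.118032 + 0.00925696 = 0.139068
P(Setting IV | the observation) = 0.00925696 / 0.139068 ≈ 0.0666

0.0666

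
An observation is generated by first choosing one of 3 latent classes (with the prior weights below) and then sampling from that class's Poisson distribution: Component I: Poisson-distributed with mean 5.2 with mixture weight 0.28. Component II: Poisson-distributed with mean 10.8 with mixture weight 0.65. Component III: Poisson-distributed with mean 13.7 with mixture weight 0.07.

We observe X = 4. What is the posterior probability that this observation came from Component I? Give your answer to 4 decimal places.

By Bayes' theorem, P(k | x) = P(Z=k) f_k(x) / Σ_j P(Z=j) f_j(x).
Component likelihoods at x = 4:
  f_I = e^(−5.2)·5.2^4/4! = 0.168063
  f_II = e^(−10.8)·10.8^4/4! = 0.0115639
  f_III = e^(−13.7)·13.7^4/4! = 0.00164754
Multiply by the mixture weights:
  P(Z=I)·f_I = 0.28 × 0.168063 = 0.0470575
  P(Z=II)·f_II = 0.65 × 0.0115639 = 0.00751652
  P(Z=III)·f_III = 0.07 × 0.00164754 = 0.000115328
Normaliser: 0.0470575 + 0.00751652 + 0.000115328 = 0.0546893
P(Component I | data) = 0.0470575 / 0.0546893 ≈ 0.8605

0.8605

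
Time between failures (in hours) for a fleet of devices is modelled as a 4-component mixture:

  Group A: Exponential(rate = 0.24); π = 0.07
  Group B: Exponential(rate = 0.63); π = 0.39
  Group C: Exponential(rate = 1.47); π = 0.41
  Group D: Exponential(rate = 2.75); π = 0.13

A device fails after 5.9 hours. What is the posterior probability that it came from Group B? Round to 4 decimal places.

Apply Bayes' rule: the posterior for each component is proportional to its prior times its likelihood at x.
Component likelihoods at x = 5.9 hours:
  f_A = 0.24·e^(−0.24·5.9) = 0.24·e^(−1.4160) = 0.0582439
  f_B = 0.63·e^(−0.63·5.9) = 0.63·e^(−3.7170) = 0.0153133
  f_C = 1.47·e^(−1.47·5.9) = 1.47·e^(−8.6730) = 0.000251583
  f_D = 2.75·e^(−2.75·5.9) = 2.75·e^(−16.2250) = 2.47118e-07
Multiply by the mixture weights:
  π_A·f_A = 0.07 × 0.0582439 = 0.00407707
  π_B·f_B = 0.39 × 0.0153133 = 0.00597218
  π_C·f_C = 0.41 × 0.000251583 = 0.000103149
  π_D·f_D = 0.13 × 2.47118e-07 = 3.21254e-08
Denominator: 0.00407707 + 0.00597218 + 0.000103149 + 3.21254e-08 = 0.0101524
P(Group B | data) ≈ 0.5883

0.5883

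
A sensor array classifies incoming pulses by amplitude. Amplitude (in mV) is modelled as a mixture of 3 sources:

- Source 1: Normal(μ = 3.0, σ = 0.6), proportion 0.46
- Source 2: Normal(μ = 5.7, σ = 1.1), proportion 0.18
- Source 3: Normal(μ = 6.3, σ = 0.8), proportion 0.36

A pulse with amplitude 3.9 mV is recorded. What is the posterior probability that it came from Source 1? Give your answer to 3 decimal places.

Posterior ∝ prior × likelihood, so P(k | x) ∝ π_k f_k(x); normalise over all components.
Component likelihoods at x = 3.9 mV:
  p_1 = (1/(0.6·√(2π)))·exp(−(3.9−3.0)²/(2·0.6²)) = 0.664904·exp(-1.12500) = 0.215863
  p_2 = (1/(1.1·√(2π)))·exp(−(3.9−5.7)²/(2·1.1²)) = 0.362675·exp(-1.33884) = 0.0950748
  p_3 = (1/(0.8·√(2π)))·exp(−(3.9−6.3)²/(2·0.8²)) = 0.498678·exp(-4.50000) = 0.00553981
Unnormalised posteriors:
  π_1·p_1 = 0.46 × 0.215863 = 0.0992968
  π_2·p_2 = 0.18 × 0.0950748 = 0.0171135
  π_3·p_3 = 0.36 × 0.00553981 = 0.00199433
Evidence: 0.0992968 + 0.0171135 + 0.00199433 = 0.118405
Responsibility of Source 1: 0.0992968 / 0.118405 ≈ 0.839

0.839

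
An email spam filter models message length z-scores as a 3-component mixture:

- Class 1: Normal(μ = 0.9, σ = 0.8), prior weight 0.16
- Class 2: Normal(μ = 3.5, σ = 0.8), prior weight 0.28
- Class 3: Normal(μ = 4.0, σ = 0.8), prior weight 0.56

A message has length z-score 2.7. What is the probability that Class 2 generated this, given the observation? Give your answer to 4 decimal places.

0.5114

The responsibility of component k is w_k f_k(x) divided by Σ_j w_j f_j(x).
Evaluate each component's likelihood at the observed value:
  p_1 = 0.0396746
  p_2 = 0.302463
  p_3 = 0.133173
Weight by the priors:
  w_1·p_1 = 0.16 × 0.0396746 = 0.00634793
  w_2·p_2 = 0.28 × 0.302463 = 0.0846898
  w_3·p_3 = 0.56 × 0.133173 = 0.0745768
Evidence: 0.00634793 + 0.0846898 + 0.0745768 = 0.165614
P(Class 2 | x) = 0.0846898 / 0.165614 ≈ 0.5114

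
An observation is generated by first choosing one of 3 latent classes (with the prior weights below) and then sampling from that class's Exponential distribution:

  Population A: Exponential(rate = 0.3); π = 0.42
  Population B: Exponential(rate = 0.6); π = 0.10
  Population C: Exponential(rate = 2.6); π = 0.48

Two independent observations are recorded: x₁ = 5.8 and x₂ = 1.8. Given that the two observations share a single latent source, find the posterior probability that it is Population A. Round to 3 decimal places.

P(component k | x) = π_k·f_k(x) / marginal(x), where marginal(x) = Σ_j π_j·f_j(x).
Since both observations come from the same component, the likelihood for component k is f_k(x₁)·f_k(x₂).
  L_A = [0.0526561] × [0.174824] = 0.00920558
  L_B = [0.0184844] × [0.203757] = 0.00376634
  L_C = [7.34197e-07] × [0.0241254] = 1.77128e-08
Multiply by the mixture weights:
  π_A·L_A = 0.42 × 0.00920558 = 0.00386634
  π_B·L_B = 0.10 × 0.00376634 = 0.000376634
  π_C·L_C = 0.48 × 1.77128e-08 = 8.50215e-09
Normaliser: 0.00386634 + 0.000376634 + 8.50215e-09 = 0.00424299
P(Population A | x) ≈ 0.911

0.911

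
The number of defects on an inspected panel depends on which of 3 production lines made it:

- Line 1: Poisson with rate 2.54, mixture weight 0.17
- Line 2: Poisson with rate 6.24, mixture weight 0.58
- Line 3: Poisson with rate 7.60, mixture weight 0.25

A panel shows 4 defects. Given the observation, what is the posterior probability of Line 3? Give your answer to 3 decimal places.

Apply Bayes' rule: the posterior for each component is proportional to its prior times its likelihood at x.
Poisson probabilities:
  L_1 = 0.136778
  L_2 = 0.123177
  L_3 = 0.0695673
Unnormalised posteriors:
  π_1·L_1 = 0.17 × 0.136778 = 0.0232522
  π_2·L_2 = 0.58 × 0.123177 = 0.0714426
  π_3·L_3 = 0.25 × 0.0695673 = 0.0173918
Normaliser: 0.0232522 + 0.0714426 + 0.0173918 = 0.112087
Responsibility of Line 3: 0.0173918 / 0.112087 ≈ 0.155

0.155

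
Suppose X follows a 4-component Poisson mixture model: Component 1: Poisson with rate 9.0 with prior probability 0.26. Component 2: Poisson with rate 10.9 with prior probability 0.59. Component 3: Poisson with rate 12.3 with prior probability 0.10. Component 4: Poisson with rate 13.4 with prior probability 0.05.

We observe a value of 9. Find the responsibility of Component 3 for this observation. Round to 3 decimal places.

Posterior ∝ prior × likelihood, so P(k | x) ∝ w_k f_k(x); normalise over all components.
Evaluate each component's likelihood at the observed value:
  L_1 = e^(−9.0)·9.0^9/9! = 0.131756
  L_2 = e^(−10.9)·10.9^9/9! = 0.110475
  L_3 = e^(−12.3)·12.3^9/9! = 0.0808278
  L_4 = e^(−13.4)·13.4^9/9! = 0.0581613
Prior × likelihood for each component:
  w_1·L_1 = 0.26 × 0.131756 = 0.0342565
  w_2·L_2 = 0.59 × 0.110475 = 0.0651805
  w_3·L_3 = 0.10 × 0.0808278 = 0.00808278
  w_4·L_4 = 0.05 × 0.0581613 = 0.00290806
Denominator: 0.0342565 + 0.0651805 + 0.00808278 + 0.00290806 = 0.110428
P(Component 3 | the observation) = 0.00808278 / 0.110428 ≈ 0.073

0.073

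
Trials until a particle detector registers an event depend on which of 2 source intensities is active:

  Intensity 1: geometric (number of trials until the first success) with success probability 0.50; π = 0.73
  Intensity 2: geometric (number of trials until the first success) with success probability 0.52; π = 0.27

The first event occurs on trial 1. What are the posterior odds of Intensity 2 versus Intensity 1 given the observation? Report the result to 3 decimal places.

Only the two components matter; the odds are (π_i f_i(x)) / (π_j f_j(x)).
Component likelihoods at x = 1:
  L_1 = 0.5
  L_2 = 0.52
Odds = (0.27/0.73) × (0.52/0.5) = 0.369863 × 1.04 ≈ 0.385

0.385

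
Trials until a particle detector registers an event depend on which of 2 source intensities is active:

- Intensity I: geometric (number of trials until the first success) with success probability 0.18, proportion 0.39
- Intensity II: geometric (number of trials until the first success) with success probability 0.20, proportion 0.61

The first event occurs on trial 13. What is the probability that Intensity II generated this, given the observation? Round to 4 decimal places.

By Bayes' theorem, P(k | x) = w_k f_k(x) / Σ_j w_j f_j(x).
Geometric probabilities:
  p_I = 0.18·(1−0.18)^12 = 0.18·0.0924201 = 0.0166356
  p_II = 0.20·(1−0.20)^12 = 0.20·0.0687195 = 0.0137439
Multiply by the mixture weights:
  w_I·p_I = 0.39 × 0.0166356 = 0.00648789
  w_II·p_II = 0.61 × 0.0137439 = 0.00838378
Denominator: 0.00648789 + 0.00838378 = 0.0148717
P(Intensity II | data) = 0.00838378 / 0.0148717 ≈ 0.5637

0.5637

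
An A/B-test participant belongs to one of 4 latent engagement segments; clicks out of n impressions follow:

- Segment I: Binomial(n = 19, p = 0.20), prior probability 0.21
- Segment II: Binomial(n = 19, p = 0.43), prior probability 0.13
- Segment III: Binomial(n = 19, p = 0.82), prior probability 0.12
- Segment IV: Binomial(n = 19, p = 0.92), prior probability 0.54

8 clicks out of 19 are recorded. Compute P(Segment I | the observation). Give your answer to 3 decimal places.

The responsibility of component k is π_k f_k(x) divided by Σ_j π_j f_j(x).
Binomial probabilities:
  f_I = C(19,8)·0.20^8·0.80^11 = 75582·2.56e-06·0.0858993 = 0.0166207
  f_II = C(19,8)·0.43^8·0.57^11 = 75582·0.00116882·0.00206359 = 0.182301
  f_III = C(19,8)·0.82^8·0.18^11 = 75582·0.204414·6.42684e-09 = 9.92949e-05
  f_IV = C(19,8)·0.92^8·0.08^11 = 75582·0.513219·8.58993e-13 = 3.33204e-08
Weight by the priors:
  π_I·f_I = 0.21 × 0.0166207 = 0.00349034
  π_II·f_II = 0.13 × 0.182301 = 0.0236992
  π_III·f_III = 0.12 × 9.92949e-05 = 1.19154e-05
  π_IV·f_IV = 0.54 × 3.33204e-08 = 1.7993e-08
Marginal: 0.00349034 + 0.0236992 + 1.19154e-05 + 1.7993e-08 = 0.0272014
P(Segment I | x) ≈ 0.128

0.128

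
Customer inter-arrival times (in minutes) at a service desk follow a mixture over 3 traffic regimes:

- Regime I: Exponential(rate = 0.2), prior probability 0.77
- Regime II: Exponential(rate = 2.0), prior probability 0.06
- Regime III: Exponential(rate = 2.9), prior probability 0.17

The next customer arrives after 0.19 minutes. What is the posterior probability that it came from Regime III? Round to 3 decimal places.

0.552

P(component k | x) = P(Z=k)·f_k(x) / marginal(x), where marginal(x) = Σ_j P(Z=j)·f_j(x).
Evaluate each component's likelihood at the observed value:
  f_I = 0.2·e^(−0.2·0.19) = 0.2·e^(−0.0380) = 0.192543
  f_II = 2.0·e^(−2.0·0.19) = 2.0·e^(−0.3800) = 1.36772
  f_III = 2.9·e^(−2.9·0.19) = 2.9·e^(−0.5510) = 1.67148
Multiply by the mixture weights:
  P(Z=I)·f_I = 0.77 × 0.192543 = 0.148258
  P(Z=II)·f_II = 0.06 × 1.36772 = 0.0820634
  P(Z=III)·f_III = 0.17 × 1.67148 = 0.284152
Sum: 0.148258 + 0.0820634 + 0.284152 = 0.514473
So the posterior for Regime III is 0.284152 / 0.514473 ≈ 0.552.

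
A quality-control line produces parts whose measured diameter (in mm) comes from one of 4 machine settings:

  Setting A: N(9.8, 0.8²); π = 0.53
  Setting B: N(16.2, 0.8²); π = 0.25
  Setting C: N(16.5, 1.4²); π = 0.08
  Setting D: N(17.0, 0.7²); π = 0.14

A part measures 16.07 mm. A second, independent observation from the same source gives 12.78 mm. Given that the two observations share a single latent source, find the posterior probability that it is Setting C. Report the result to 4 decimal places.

Posterior ∝ prior × likelihood, so P(k | x) ∝ π_k f_k(x); normalise over all components.
Since both observations come from the same component, the likelihood for component k is f_k(x₁)·f_k(x₂).
  L_A = [(1/(0.8·√(2π)))·exp(−(16.07−9.8)²/(2·0.8²)) = 0.498678·exp(-30.71320) = 2.28689e-14] × [0.000483912] = 1.10665e-17
  L_B = [(1/(0.8·√(2π)))·exp(−(16.07−16.2)²/(2·0.8²)) = 0.498678·exp(-0.01320) = 0.492137] × [5.3619e-05] = 2.63879e-05
  L_C = [(1/(1.4·√(2π)))·exp(−(16.07−16.5)²/(2·1.4²)) = 0.284959·exp(-0.04717) = 0.27183] × [0.00834899] = 0.0022695
  L_D = [(1/(0.7·√(2π)))·exp(−(16.07−17.0)²/(2·0.7²)) = 0.569918·exp(-0.88255) = 0.23579] × [7.30943e-09] = 1.72349e-09
Prior × likelihood for each component:
  π_A·L_A = 0.53 × 1.10665e-17 = 5.86527e-18
  π_B·L_B = 0.25 × 2.63879e-05 = 6.59697e-06
  π_C·L_C = 0.08 × 0.0022695 = 0.00018156
  π_D·L_D = 0.14 × 1.72349e-09 = 2.41289e-10
Sum: 5.86527e-18 + 6.59697e-06 + 0.00018156 + 2.41289e-10 = 0.000188158
So the posterior for Setting C is 0.00018156 / 0.000188158 ≈ 0.9649.

0.9649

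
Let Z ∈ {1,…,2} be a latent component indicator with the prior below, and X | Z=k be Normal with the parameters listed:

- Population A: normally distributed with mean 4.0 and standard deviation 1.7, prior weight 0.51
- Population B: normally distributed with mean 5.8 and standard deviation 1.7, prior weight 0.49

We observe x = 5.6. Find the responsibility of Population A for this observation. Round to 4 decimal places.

0.4023

Posterior ∝ prior × likelihood, so P(k | x) ∝ w_k f_k(x); normalise over all components.
Normal densities:
  f_A = (1/(1.7·√(2π)))·exp(−(5.6−4.0)²/(2·1.7²)) = 0.234672·exp(-0.44291) = 0.150699
  f_B = (1/(1.7·√(2π)))·exp(−(5.6−5.8)²/(2·1.7²)) = 0.234672·exp(-0.00692) = 0.233054
Prior × likelihood for each component:
  w_A·f_A = 0.51 × 0.150699 = 0.0768563
  w_B·f_B = 0.49 × 0.233054 = 0.114196
Evidence: 0.0768563 + 0.114196 = 0.191053
So the posterior for Population A is 0.0768563 / 0.191053 ≈ 0.4023.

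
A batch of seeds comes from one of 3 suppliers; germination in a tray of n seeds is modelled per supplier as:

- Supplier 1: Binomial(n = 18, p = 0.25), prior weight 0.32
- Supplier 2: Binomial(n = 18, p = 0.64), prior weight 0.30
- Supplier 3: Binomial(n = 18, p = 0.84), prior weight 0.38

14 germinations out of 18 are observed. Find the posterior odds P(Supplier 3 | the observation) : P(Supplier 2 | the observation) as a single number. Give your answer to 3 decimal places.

2.225

Since P(k|x) ∝ π_k f_k(x), the posterior odds are π_i f_i(x) / (π_j f_j(x)).
Component likelihoods at x = 14 germinations out of 18:
  p_1 = 3.60684e-06
  p_2 = 0.0994148
  p_3 = 0.174627
Posterior odds = (π_3·p_3) / (π_2·p_2) = (0.38·0.174627) / (0.30·0.0994148) = 0.0663583 / 0.0298244 ≈ 2.225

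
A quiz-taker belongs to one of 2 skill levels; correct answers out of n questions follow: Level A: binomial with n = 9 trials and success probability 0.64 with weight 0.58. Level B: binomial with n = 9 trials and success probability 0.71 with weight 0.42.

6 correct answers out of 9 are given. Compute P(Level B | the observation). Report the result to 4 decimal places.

0.4137

Posterior ∝ prior × likelihood, so P(k | x) ∝ π_k f_k(x); normalise over all components.
Evaluate each component's likelihood at the observed value:
  f_A = 0.269319
  f_B = 0.262436
Weight by the priors:
  π_A·f_A = 0.58 × 0.269319 = 0.156205
  π_B·f_B = 0.42 × 0.262436 = 0.110223
Marginal: 0.156205 + 0.110223 = 0.266428
So the posterior for Level B is 0.110223 / 0.266428 ≈ 0.4137.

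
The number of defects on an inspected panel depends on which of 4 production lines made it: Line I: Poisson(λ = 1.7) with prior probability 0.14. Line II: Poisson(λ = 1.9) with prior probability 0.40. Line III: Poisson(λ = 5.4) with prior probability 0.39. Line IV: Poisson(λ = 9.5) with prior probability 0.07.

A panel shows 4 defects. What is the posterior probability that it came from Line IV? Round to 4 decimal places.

Posterior ∝ prior × likelihood, so P(k | x) ∝ P(Z=k) f_k(x); normalise over all components.
Evaluate each component's likelihood at the observed value:
  L_I = 0.0635746
  L_II = 0.0812164
  L_III = 0.16002
  L_IV = 0.025403
Weight by the priors:
  P(Z=I)·L_I = 0.14 × 0.0635746 = 0.00890045
  P(Z=II)·L_II = 0.40 × 0.0812164 = 0.0324866
  P(Z=III)·L_III = 0.39 × 0.16002 = 0.0624077
  P(Z=IV)·L_IV = 0.07 × 0.025403 = 0.00177821
Marginal: 0.00890045 + 0.0324866 + 0.0624077 + 0.00177821 = 0.105573
P(Line IV | 4 defects) = 0.00177821 / 0.105573 ≈ 0.0168

0.0168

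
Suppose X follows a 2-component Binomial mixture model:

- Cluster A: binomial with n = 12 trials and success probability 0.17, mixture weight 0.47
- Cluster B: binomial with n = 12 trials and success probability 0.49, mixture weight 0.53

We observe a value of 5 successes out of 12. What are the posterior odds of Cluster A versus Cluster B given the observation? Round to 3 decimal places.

Only the two components matter; the odds are (π_i f_i(x)) / (π_j f_j(x)).
Evaluate each component's likelihood at the observed value:
  L_A = 0.0305152
  L_B = 0.200769
Posterior odds = (π_A·L_A) / (π_B·L_B) = (0.47·0.0305152) / (0.53·0.200769) = 0.0143422 / 0.106408 ≈ 0.135

0.135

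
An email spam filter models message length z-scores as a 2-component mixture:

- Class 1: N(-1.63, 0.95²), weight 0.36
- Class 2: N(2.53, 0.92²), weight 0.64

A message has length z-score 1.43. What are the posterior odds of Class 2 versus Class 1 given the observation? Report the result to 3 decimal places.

Since P(k|x) ∝ P(Z=k) f_k(x), the posterior odds are P(Z=i) f_i(x) / (P(Z=j) f_j(x)).
Normal densities:
  p_1 = (1/(0.95·√(2π)))·exp(−(1.43−-1.63)²/(2·0.95²)) = 0.419939·exp(-5.18759) = 0.00234555
  p_2 = (1/(0.92·√(2π)))·exp(−(1.43−2.53)²/(2·0.92²)) = 0.433633·exp(-0.71479) = 0.212174
0.135791 / 0.000844398 ≈ 160.814

160.814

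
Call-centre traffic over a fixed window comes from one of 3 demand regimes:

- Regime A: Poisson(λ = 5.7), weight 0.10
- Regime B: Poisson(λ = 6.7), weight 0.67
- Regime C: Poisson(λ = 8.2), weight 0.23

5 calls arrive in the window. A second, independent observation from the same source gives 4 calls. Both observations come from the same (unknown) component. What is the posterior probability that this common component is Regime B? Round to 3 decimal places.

0.734

The responsibility of component k is π_k f_k(x) divided by Σ_j π_j f_j(x).
Since both observations come from the same component, the likelihood for component k is f_k(x₁)·f_k(x₂).
  p_A = [0.16777] × [0.147167] = 0.0246902
  p_B = [0.13849] × [0.103351] = 0.0143131
  p_C = [0.0848542] × [0.0517404] = 0.00439039
Multiply by the mixture weights:
  π_A·p_A = 0.10 × 0.0246902 = 0.00246902
  π_B·p_B = 0.67 × 0.0143131 = 0.0095898
  π_C·p_C = 0.23 × 0.00439039 = 0.00100979
Evidence: 0.00246902 + 0.0095898 + 0.00100979 = 0.0130686
P(Regime B | x) = 0.0095898 / 0.0130686 ≈ 0.734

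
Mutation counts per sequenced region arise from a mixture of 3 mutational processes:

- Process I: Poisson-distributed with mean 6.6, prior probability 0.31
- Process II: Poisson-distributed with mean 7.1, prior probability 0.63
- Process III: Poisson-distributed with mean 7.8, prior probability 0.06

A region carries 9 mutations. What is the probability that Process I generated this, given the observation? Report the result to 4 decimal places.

0.2747

The responsibility of component k is w_k f_k(x) divided by Σ_j w_j f_j(x).
Poisson probabilities:
  p_I = 0.0890818
  p_II = 0.104249
  p_III = 0.120668
Unnormalised posteriors:
  w_I·p_I = 0.31 × 0.0890818 = 0.0276153
  w_II·p_II = 0.63 × 0.104249 = 0.0656768
  w_III·p_III = 0.06 × 0.120668 = 0.00724007
Normaliser: 0.0276153 + 0.0656768 + 0.00724007 = 0.100532
So the posterior for Process I is 0.0276153 / 0.100532 ≈ 0.2747.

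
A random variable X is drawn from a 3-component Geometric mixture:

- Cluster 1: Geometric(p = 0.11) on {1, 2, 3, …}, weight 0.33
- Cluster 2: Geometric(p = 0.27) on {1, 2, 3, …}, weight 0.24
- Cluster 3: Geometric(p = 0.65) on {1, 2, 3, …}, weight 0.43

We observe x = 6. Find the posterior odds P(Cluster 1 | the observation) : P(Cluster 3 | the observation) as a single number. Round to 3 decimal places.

Posterior odds = (w_i f_i(x)) / (w_j f_j(x)); the normalising sum cancels.
Evaluate each component's likelihood at the observed value:
  p_1 = 0.11·(1−0.11)^5 = 0.11·0.558406 = 0.0614247
  p_2 = 0.27·(1−0.27)^5 = 0.27·0.207307 = 0.0559729
  p_3 = 0.65·(1−0.65)^5 = 0.65·0.00525219 = 0.00341392
Posterior odds = (w_1·p_1) / (w_3·p_3) = (0.33·0.0614247) / (0.43·0.00341392) = 0.0202701 / 0.00146799 ≈ 13.808

13.808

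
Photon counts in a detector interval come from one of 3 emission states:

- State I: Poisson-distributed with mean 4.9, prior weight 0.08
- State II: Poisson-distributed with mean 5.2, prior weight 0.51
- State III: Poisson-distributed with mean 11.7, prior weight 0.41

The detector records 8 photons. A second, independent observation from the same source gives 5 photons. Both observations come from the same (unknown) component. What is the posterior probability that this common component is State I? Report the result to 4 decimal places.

Posterior ∝ prior × likelihood, so P(k | x) ∝ P(Z=k) f_k(x); normalise over all components.
Since both observations come from the same component, the likelihood for component k is f_k(x₁)·f_k(x₂).
  p_I = [0.0613769] × [0.17529] = 0.0107587
  p_II = [0.0731434] × [0.174785] = 0.0127844
  p_III = [0.0722306] × [0.0151531] = 0.00109452
Multiply by the mixture weights:
  P(Z=I)·p_I = 0.08 × 0.0107587 = 0.000860699
  P(Z=II)·p_II = 0.51 × 0.0127844 = 0.00652003
  P(Z=III)·p_III = 0.41 × 0.00109452 = 0.000448753
Sum: 0.000860699 + 0.00652003 + 0.000448753 = 0.00782948
P(State I | x) ≈ 0.1099

0.1099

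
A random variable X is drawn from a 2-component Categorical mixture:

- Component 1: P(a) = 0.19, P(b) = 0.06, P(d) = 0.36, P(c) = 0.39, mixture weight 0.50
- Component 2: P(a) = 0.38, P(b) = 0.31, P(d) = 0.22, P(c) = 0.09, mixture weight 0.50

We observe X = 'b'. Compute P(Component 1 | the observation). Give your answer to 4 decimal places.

P(component k | x) = w_k·f_k(x) / marginal(x), where marginal(x) = Σ_j w_j·f_j(x).
Component likelihoods at x = 'b':
  f_1 = P(b | comp) = 0.06
  f_2 = P(b | comp) = 0.31
Multiply by the mixture weights:
  w_1·f_1 = 0.50 × 0.06 = 0.03
  w_2·f_2 = 0.50 × 0.31 = 0.155
Marginal: 0.03 + 0.155 = 0.185
P(Component 1 | 'b') ≈ 0.1622

0.1622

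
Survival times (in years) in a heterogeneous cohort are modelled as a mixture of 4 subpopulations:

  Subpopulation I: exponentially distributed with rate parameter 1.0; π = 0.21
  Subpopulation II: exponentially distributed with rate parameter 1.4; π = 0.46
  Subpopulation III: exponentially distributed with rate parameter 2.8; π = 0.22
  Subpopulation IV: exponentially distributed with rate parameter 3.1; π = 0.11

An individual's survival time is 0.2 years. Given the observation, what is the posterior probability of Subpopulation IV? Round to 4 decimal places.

0.1536

Posterior ∝ prior × likelihood, so P(k | x) ∝ π_k f_k(x); normalise over all components.
Component likelihoods at x = 0.2 years:
  L_I = 1.0·e^(−1.0·0.2) = 1.0·e^(−0.2000) = 0.818731
  L_II = 1.4·e^(−1.4·0.2) = 1.4·e^(−0.2800) = 1.0581
  L_III = 2.8·e^(−2.8·0.2) = 2.8·e^(−0.5600) = 1.59939
  L_IV = 3.1·e^(−3.1·0.2) = 3.1·e^(−0.6200) = 1.66763
Unnormalised posteriors:
  π_I·L_I = 0.21 × 0.818731 = 0.171933
  π_II·L_II = 0.46 × 1.0581 = 0.486725
  π_III·L_III = 0.22 × 1.59939 = 0.351865
  π_IV·L_IV = 0.11 × 1.66763 = 0.183439
Normaliser: 0.171933 + 0.486725 + 0.351865 + 0.183439 = 1.19396
P(Subpopulation IV | the observation) = 0.183439 / 1.19396 ≈ 0.1536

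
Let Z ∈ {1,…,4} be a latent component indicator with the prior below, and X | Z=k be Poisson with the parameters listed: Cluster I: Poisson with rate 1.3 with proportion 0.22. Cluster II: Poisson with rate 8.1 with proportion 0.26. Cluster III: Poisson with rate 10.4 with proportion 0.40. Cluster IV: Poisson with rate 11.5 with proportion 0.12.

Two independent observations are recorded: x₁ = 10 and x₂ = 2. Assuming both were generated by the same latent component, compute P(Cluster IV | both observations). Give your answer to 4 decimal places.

Posterior ∝ prior × likelihood, so P(k | x) ∝ π_k f_k(x); normalise over all components.
Since both observations come from the same component, the likelihood for component k is f_k(x₁)·f_k(x₂).
  L_I = [1.03535e-06] × [0.230289] = 2.3843e-07
  L_II = [0.101696] × [0.0099576] = 0.00101264
  L_III = [0.124139] × [0.00164579] = 0.000204306
  L_IV = [0.112935] × [0.000669852] = 7.56498e-05
Unnormalised posteriors:
  π_I·L_I = 0.22 × 2.3843e-07 = 5.24547e-08
  π_II·L_II = 0.26 × 0.00101264 = 0.000263287
  π_III·L_III = 0.40 × 0.000204306 = 8.17225e-05
  π_IV·L_IV = 0.12 × 7.56498e-05 = 9.07798e-06
Sum: 5.24547e-08 + 0.000263287 + 8.17225e-05 + 9.07798e-06 = 0.00035414
P(Cluster IV | data) ≈ 0.0256

0.0256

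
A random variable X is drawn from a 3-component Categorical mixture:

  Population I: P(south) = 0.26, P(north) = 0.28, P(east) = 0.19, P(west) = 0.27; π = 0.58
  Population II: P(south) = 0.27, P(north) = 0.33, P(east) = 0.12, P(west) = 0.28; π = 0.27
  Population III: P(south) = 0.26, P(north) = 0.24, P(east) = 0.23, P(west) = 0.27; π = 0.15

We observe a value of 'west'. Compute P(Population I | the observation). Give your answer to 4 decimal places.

0.5743

The responsibility of component k is w_k f_k(x) divided by Σ_j w_j f_j(x).
Component likelihoods at x = 'west':
  p_I = 0.27
  p_II = 0.28
  p_III = 0.27
Prior × likelihood for each component:
  w_I·p_I = 0.58 × 0.27 = 0.1566
  w_II·p_II = 0.27 × 0.28 = 0.0756
  w_III·p_III = 0.15 × 0.27 = 0.0405
Normaliser: 0.1566 + 0.0756 + 0.0405 = 0.2727
P(Population I | x) = 0.1566 / 0.2727 ≈ 0.5743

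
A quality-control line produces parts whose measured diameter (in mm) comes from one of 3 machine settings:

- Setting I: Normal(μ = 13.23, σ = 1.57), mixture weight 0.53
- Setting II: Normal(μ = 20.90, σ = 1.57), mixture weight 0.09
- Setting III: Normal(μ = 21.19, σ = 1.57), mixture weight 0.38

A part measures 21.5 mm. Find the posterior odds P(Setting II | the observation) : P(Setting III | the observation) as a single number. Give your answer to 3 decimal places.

0.224

Since P(k|x) ∝ w_k f_k(x), the posterior odds are w_i f_i(x) / (w_j f_j(x)).
Evaluate each component's likelihood at the observed value:
  f_I = 2.3982e-07
  f_II = 0.236209
  f_III = 0.249198
Posterior odds = (w_II·f_II) / (w_III·f_III) = (0.09·0.236209) / (0.38·0.249198) = 0.0212588 / 0.0946952 ≈ 0.224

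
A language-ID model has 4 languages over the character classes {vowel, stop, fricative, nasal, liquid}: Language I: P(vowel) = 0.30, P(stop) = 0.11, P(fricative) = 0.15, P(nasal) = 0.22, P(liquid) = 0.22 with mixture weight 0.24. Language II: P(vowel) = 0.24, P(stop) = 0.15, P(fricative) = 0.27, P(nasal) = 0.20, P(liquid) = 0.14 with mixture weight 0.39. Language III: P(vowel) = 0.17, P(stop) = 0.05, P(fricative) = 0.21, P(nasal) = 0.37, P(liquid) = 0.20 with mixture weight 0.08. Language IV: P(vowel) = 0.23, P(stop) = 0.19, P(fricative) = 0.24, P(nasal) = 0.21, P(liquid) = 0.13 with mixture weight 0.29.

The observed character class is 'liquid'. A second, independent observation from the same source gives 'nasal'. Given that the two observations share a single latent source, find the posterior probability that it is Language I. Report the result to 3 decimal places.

0.319

Posterior ∝ prior × likelihood, so P(k | x) ∝ P(Z=k) f_k(x); normalise over all components.
Since both observations come from the same component, the likelihood for component k is f_k(x₁)·f_k(x₂).
  p_I = [0.22] × [0.22] = 0.0484
  p_II = [0.14] × [0.2] = 0.028
  p_III = [0.2] × [0.37] = 0.074
  p_IV = [0.13] × [0.21] = 0.0273
Weight by the priors:
  P(Z=I)·p_I = 0.24 × 0.0484 = 0.011616
  P(Z=II)·p_II = 0.39 × 0.028 = 0.01092
  P(Z=III)·p_III = 0.08 × 0.074 = 0.00592
  P(Z=IV)·p_IV = 0.29 × 0.0273 = 0.007917
Evidence: 0.011616 + 0.01092 + 0.00592 + 0.007917 = 0.036373
P(Language I | x) ≈ 0.319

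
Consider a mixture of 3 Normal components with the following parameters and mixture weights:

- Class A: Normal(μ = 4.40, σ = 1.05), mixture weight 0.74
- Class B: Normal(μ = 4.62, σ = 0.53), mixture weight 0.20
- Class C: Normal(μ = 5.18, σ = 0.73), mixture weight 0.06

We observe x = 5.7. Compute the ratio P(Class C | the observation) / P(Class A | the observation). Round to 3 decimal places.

Since P(k|x) ∝ P(Z=k) f_k(x), the posterior odds are P(Z=i) f_i(x) / (P(Z=j) f_j(x)).
Component likelihoods at x = 5.7:
  L_A = (1/(1.05·√(2π)))·exp(−(5.7−4.40)²/(2·1.05²)) = 0.379945·exp(-0.76644) = 0.176547
  L_B = (1/(0.53·√(2π)))·exp(−(5.7−4.62)²/(2·0.53²)) = 0.752721·exp(-2.07618) = 0.0943972
  L_C = (1/(0.73·√(2π)))·exp(−(5.7−5.18)²/(2·0.73²)) = 0.546496·exp(-0.25371) = 0.424037
Odds = (0.06/0.74) × (0.424037/0.176547) = 0.0810811 × 2.40184 ≈ 0.195

0.195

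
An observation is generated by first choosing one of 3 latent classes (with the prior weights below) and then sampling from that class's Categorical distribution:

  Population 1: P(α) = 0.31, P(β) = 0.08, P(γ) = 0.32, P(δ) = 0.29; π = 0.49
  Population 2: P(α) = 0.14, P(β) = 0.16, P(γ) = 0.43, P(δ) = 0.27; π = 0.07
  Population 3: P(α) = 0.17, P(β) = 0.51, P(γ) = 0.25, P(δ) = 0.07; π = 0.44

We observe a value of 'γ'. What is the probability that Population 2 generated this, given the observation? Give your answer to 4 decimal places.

0.1014

P(component k | x) = π_k·f_k(x) / marginal(x), where marginal(x) = Σ_j π_j·f_j(x).
Evaluate each component's likelihood at the observed value:
  f_1 = 0.32
  f_2 = 0.43
  f_3 = 0.25
Multiply by the mixture weights:
  π_1·f_1 = 0.49 × 0.32 = 0.1568
  π_2·f_2 = 0.07 × 0.43 = 0.0301
  π_3·f_3 = 0.44 × 0.25 = 0.11
Evidence: 0.1568 + 0.0301 + 0.11 = 0.2969
Responsibility of Population 2: 0.0301 / 0.2969 ≈ 0.1014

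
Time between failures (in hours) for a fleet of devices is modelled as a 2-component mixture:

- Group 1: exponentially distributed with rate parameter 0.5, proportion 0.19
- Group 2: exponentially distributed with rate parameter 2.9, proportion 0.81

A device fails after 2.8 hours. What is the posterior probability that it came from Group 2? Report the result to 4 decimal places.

By Bayes' theorem, P(k | x) = P(Z=k) f_k(x) / Σ_j P(Z=j) f_j(x).
Evaluate each component's likelihood at the observed value:
  L_1 = 0.5·e^(−0.5·2.8) = 0.5·e^(−1.4000) = 0.123298
  L_2 = 2.9·e^(−2.9·2.8) = 2.9·e^(−8.1200) = 0.000862833
Weight by the priors:
  P(Z=1)·L_1 = 0.19 × 0.123298 = 0.0234267
  P(Z=2)·L_2 = 0.81 × 0.000862833 = 0.000698895
Evidence: 0.0234267 + 0.000698895 = 0.0241256
P(Group 2 | the observation) = 0.000698895 / 0.0241256 ≈ 0.0290

0.0290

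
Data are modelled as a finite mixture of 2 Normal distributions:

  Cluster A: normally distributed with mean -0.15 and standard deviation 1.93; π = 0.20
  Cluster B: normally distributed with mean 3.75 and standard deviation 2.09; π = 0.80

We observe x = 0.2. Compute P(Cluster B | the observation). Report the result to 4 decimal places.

0.4702

Posterior ∝ prior × likelihood, so P(k | x) ∝ π_k f_k(x); normalise over all components.
Evaluate each component's likelihood at the observed value:
  L_A = 0.203335
  L_B = 0.0451095
Weight by the priors:
  π_A·L_A = 0.20 × 0.203335 = 0.0406669
  π_B·L_B = 0.80 × 0.0451095 = 0.0360876
Normaliser: 0.0406669 + 0.0360876 = 0.0767545
P(Cluster B | 0.2) = 0.0360876 / 0.0767545 ≈ 0.4702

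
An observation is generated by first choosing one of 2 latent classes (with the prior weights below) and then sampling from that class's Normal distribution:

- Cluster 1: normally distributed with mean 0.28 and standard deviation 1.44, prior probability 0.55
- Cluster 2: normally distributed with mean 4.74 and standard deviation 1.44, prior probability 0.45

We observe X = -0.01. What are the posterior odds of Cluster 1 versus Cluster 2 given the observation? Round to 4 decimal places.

Only the two components matter; the odds are (π_i f_i(x)) / (π_j f_j(x)).
Normal densities:
  f_1 = 0.271482
  f_2 = 0.00120172
Posterior odds = (π_1·f_1) / (π_2·f_2) = (0.55·0.271482) / (0.45·0.00120172) = 0.149315 / 0.000540775 ≈ 276.1128

276.1128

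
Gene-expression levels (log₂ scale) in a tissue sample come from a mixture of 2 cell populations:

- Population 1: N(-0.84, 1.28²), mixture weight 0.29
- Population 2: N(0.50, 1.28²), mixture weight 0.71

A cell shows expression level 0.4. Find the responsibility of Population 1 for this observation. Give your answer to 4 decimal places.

Apply Bayes' rule: the posterior for each component is proportional to its prior times its likelihood at x.
Evaluate each component's likelihood at the observed value:
  p_1 = (1/(1.28·√(2π)))·exp(−(0.4−-0.84)²/(2·1.28²)) = 0.311674·exp(-0.46924) = 0.194945
  p_2 = (1/(1.28·√(2π)))·exp(−(0.4−0.50)²/(2·1.28²)) = 0.311674·exp(-0.00305) = 0.310724
Unnormalised posteriors:
  π_1·p_1 = 0.29 × 0.194945 = 0.0565341
  π_2·p_2 = 0.71 × 0.310724 = 0.220614
Marginal: 0.0565341 + 0.220614 = 0.277148
P(Population 1 | the observation) ≈ 0.2040

0.2040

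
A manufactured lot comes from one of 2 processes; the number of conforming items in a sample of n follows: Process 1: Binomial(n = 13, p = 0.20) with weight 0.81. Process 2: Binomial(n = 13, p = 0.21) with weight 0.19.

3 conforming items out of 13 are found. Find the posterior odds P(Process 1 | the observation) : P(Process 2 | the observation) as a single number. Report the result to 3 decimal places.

Only the two components matter; the odds are (π_i f_i(x)) / (π_j f_j(x)).
Binomial probabilities:
  L_1 = C(13,3)·0.20^3·0.80^10 = 286·0.008·0.107374 = 0.245672
  L_2 = C(13,3)·0.21^3·0.79^10 = 286·0.009261·0.0946828 = 0.250781
Posterior odds = (π_1·L_1) / (π_2·L_2) = (0.81·0.245672) / (0.19·0.250781) = 0.198994 / 0.0476484 ≈ 4.176

4.176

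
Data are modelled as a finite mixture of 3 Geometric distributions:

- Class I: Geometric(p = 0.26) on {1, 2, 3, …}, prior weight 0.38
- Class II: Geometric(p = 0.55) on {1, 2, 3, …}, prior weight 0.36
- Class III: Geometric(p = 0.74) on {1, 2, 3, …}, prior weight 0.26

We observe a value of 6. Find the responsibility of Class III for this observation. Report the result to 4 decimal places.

0.0089

Apply Bayes' rule: the posterior for each component is proportional to its prior times its likelihood at x.
Evaluate each component's likelihood at the observed value:
  f_I = 0.26·(1−0.26)^5 = 0.26·0.221901 = 0.0576942
  f_II = 0.55·(1−0.55)^5 = 0.55·0.0184528 = 0.010149
  f_III = 0.74·(1−0.74)^5 = 0.74·0.00118814 = 0.000879222
Unnormalised posteriors:
  π_I·f_I = 0.38 × 0.0576942 = 0.0219238
  π_II·f_II = 0.36 × 0.010149 = 0.00365366
  π_III·f_III = 0.26 × 0.000879222 = 0.000228598
Normaliser: 0.0219238 + 0.00365366 + 0.000228598 = 0.025806
P(Class III | x) ≈ 0.0089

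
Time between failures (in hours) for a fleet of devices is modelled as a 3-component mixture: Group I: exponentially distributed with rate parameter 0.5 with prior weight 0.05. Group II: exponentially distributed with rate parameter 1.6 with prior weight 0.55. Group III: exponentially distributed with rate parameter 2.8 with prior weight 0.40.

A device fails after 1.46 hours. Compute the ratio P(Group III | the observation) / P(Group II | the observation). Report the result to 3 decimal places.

Posterior odds = (P(Z=i) f_i(x)) / (P(Z=j) f_j(x)); the normalising sum cancels.
Exponential densities:
  f_I = 0.5·e^(−0.5·1.46) = 0.5·e^(−0.7300) = 0.240954
  f_II = 1.6·e^(−1.6·1.46) = 1.6·e^(−2.3360) = 0.154742
  f_III = 2.8·e^(−2.8·1.46) = 2.8·e^(−4.0880) = 0.0469637
Odds = (0.40/0.55) × (0.0469637/0.154742) = 0.727273 × 0.303497 ≈ 0.221

0.221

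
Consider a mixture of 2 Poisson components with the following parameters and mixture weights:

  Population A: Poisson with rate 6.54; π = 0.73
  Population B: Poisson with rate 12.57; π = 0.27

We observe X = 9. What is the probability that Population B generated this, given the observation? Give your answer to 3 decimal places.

The responsibility of component k is P(Z=k) f_k(x) divided by Σ_j P(Z=j) f_j(x).
Poisson probabilities:
  f_A = 0.0871266
  f_B = 0.0750193
Multiply by the mixture weights:
  P(Z=A)·f_A = 0.73 × 0.0871266 = 0.0636024
  P(Z=B)·f_B = 0.27 × 0.0750193 = 0.0202552
Sum: 0.0636024 + 0.0202552 = 0.0838576
Responsibility of Population B: 0.0202552 / 0.0838576 ≈ 0.242

0.242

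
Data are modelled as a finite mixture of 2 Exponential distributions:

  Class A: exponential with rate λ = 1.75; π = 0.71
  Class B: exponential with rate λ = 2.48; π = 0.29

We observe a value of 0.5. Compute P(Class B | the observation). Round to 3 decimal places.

Apply Bayes' rule: the posterior for each component is proportional to its prior times its likelihood at x.
Exponential densities:
  L_A = 0.729509
  L_B = 0.717673
Multiply by the mixture weights:
  π_A·L_A = 0.71 × 0.729509 = 0.517951
  π_B·L_B = 0.29 × 0.717673 = 0.208125
Denominator: 0.517951 + 0.208125 = 0.726076
So the posterior for Class B is 0.208125 / 0.726076 ≈ 0.287.

0.287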